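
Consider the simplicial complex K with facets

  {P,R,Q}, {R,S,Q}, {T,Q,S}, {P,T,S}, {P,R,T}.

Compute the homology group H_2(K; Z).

Take the total order P < Q < R < S < T on the vertex set. Then K (dimension 2) consists of the simplices:

  0-simplices (5): P, Q, R, S, T
  1-simplices (10): PQ, PR, PS, PT, QR, QS, QT, RS, RT, ST
  2-simplices (5): PQR, PRT, PST, QRS, QST

Hence C_0 ≅ Z^5, C_1 ≅ Z^10, C_2 ≅ Z^5.

The boundary map ∂_1: C_1 → C_0 is given by ∂[p,q] = [q] − [p]. For instance
  ∂QS = S − Q.
As a 5×10 matrix over Z this has rank 4, with invariant factors (1,1,1,1).

The boundary map ∂_2: C_2 → C_1 sends each 2-simplex [p,q,r] to [q,r] − [p,r] + [p,q]. For instance
  ∂QRS = RS − QS + QR,
  ∂PQR = QR − PR + PQ.
This gives a 10×5 integer matrix of rank 5; reducing to Smith normal form yields diagonal entries (1,1,1,1,1).

From H_k ≅ ker(∂_k) / im(∂_{k+1}) we obtain:

  H_2: rank ker ∂_2 − rank ∂_3 = (5 − 5) − 0 = 0, and there is no ∂_3, so H_2 ≅ 0.

H_2 ≅ 0.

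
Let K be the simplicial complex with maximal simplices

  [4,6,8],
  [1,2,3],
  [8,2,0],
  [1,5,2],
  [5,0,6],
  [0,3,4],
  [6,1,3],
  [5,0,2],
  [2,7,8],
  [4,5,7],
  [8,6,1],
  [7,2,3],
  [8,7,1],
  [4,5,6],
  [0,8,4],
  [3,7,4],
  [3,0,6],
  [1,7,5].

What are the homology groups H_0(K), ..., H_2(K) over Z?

Take the total order 0 < 1 < 2 < 3 < 4 < 5 < 6 < 7 < 8 on the vertex set. Then K (dimension 2) consists of the simplices:

  0-simplices (9): [0], [1], [2], [3], [4], [5], [6], [7], [8]
  1-simplices (27): (27 of them)
  2-simplices (18): [0,2,5], [0,2,8], [0,3,4], [0,3,6], [0,4,8], [0,5,6], [1,2,3], [1,2,5], [1,3,6], [1,5,7], [1,6,8], [1,7,8], [2,3,7], [2,7,8], [3,4,7], [4,5,6], [4,5,7], [4,6,8]

Hence C_0 ≅ Z^9, C_1 ≅ Z^27, C_2 ≅ Z^18.

Boundary ∂_1: C_1 → C_0 sends each edge [p,q] (with p < q) to q − p. For instance
  ∂[3,6] = [6] − [3].
The resulting 9×27 matrix has rank 8, and its Smith normal form has invariant factors (1,1,1,1,1,1,1,1).

∂_2: C_2 → C_1 sends each 2-simplex [p,q,r] to [q,r] − [p,r] + [p,q]. For instance
  ∂[0,3,6] = [3,6] − [0,6] + [0,3],
  ∂[1,2,5] = [2,5] − [1,5] + [1,2].
This gives a 27×18 integer matrix of rank 18; reducing to Smith normal form yields diagonal entries (1,1,1,1,1,1,1,1,1,1,1,1,1,1,1,1,1,2).

From H_k ≅ ker(∂_k) / im(∂_{k+1}) we obtain:

  H_0: rank C_0 − rank ∂_1 = 9 − 8 = 1, and the invariant factors of ∂_1 are all 1, so H_0 = Z.
  H_1: rank ker ∂_1 − rank ∂_2 = (27 − 8) − 18 = 1, and ∂_2 has invariant factor 2 > 1, so H_1 = Z ⊕ Z/2.
  H_2: rank ker ∂_2 − rank ∂_3 = (18 − 18) − 0 = 0, and there is no ∂_3, so H_2 = 0.

H_0 = Z,  H_1 = Z ⊕ Z/2,  H_2 = 0.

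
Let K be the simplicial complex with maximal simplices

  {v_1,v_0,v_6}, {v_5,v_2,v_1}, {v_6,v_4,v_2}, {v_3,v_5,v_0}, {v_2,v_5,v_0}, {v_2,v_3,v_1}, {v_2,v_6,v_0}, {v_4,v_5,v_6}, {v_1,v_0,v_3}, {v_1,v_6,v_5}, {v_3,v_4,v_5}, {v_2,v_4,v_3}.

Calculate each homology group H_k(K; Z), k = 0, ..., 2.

Fix the vertex order v_0 < v_1 < v_2 < v_3 < v_4 < v_5 < v_6 and write every simplex with vertices in increasing order. Then dim K = 2 and the simplices of K are:

  0-simplices (7): [v_0], [v_1], [v_2], [v_3], [v_4], [v_5], [v_6]
  1-simplices (18): (18 of them)
  2-simplices (12): (12 of them)

giving chain groups C_0 ≅ Z^7, C_1 ≅ Z^18, C_2 ≅ Z^12.

∂_1: C_1 → C_0 is given by ∂[p,q] = [q] − [p]. For instance
  ∂[v_0,v_3] = [v_3] − [v_0].
The 7×18 boundary matrix has rank 6 and Smith normal form diag(1,1,1,1,1,1).

The boundary map ∂_2: C_2 → C_1 acts by ∂[p,q,r] = [q,r] − [p,r] + [p,q]. For instance
  ∂[v_0,v_3,v_5] = [v_3,v_5] − [v_0,v_5] + [v_0,v_3],
  ∂[v_0,v_1,v_6] = [v_1,v_6] − [v_0,v_6] + [v_0,v_1].
This gives a 18×12 integer matrix of rank 12; reducing to Smith normal form yields diagonal entries (1,1,1,1,1,1,1,1,1,1,1,2).

Now H_k = ker ∂_k / im ∂_{k+1}, so:

  H_0: rank C_0 − rank ∂_1 = 7 − 6 = 1, and the invariant factors of ∂_1 are all 1, so H_0 = Z.
  H_1: rank ker ∂_1 − rank ∂_2 = (18 − 6) − 12 = 0, and ∂_2 has invariant factor 2 > 1, so H_1 = Z/2.
  H_2: rank ker ∂_2 − rank ∂_3 = (12 − 12) − 0 = 0, and there is no ∂_3, so H_2 = 0.

As a check, the Euler characteristic is 7 − 18 + 12 = 1, which agrees with 1 − 0 + 0 = 1.
(K is a triangulation of the real projective plane RP^2.)

H_0 ≅ Z,  H_1 ≅ Z/2,  H_2 = 0.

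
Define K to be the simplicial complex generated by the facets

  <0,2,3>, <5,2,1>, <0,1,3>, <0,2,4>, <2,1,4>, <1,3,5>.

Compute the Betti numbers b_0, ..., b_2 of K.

b_0 = 1, b_1 = 1, b_2 = 0.

Order the vertices as 0 < 1 < 2 < 3 < 4 < 5. Listing each simplex with vertices in this order, K has dimension 2 with simplices:

  0-simplices (6): [0], [1], [2], [3], [4], [5]
  1-simplices (12): [0,1], [0,2], [0,3], [0,4], [1,2], [1,3], [1,4], [1,5], [2,3], [2,4], [2,5], [3,5]
  2-simplices (6): [0,1,3], [0,2,3], [0,2,4], [1,2,4], [1,2,5], [1,3,5]

so the chain groups are C_0 ≅ Z^6, C_1 ≅ Z^12, C_2 ≅ Z^6.

The boundary map ∂_1: C_1 → C_0 maps an edge to its endpoints' difference, ∂[p,q] = q − p. For instance
  ∂[2,5] = [5] − [2].
The 6×12 boundary matrix has rank 5 and Smith normal form diag(1,1,1,1,1).

∂_2: C_2 → C_1 acts by ∂[p,q,r] = [q,r] − [p,r] + [p,q]. For instance
  ∂[0,1,3] = [1,3] − [0,3] + [0,1],
  ∂[1,2,5] = [2,5] − [1,5] + [1,2].
The resulting 12×6 matrix has rank 6, and its Smith normal form has invariant factors (1,1,1,1,1,1).

Computing H_k = (kernel of ∂_k) / (image of ∂_{k+1}):

  H_0: rank C_0 − rank ∂_1 = 6 − 5 = 1, and the invariant factors of ∂_1 are all 1, so H_0 ≅ Z.
  H_1: rank ker ∂_1 − rank ∂_2 = (12 − 5) − 6 = 1, and the invariant factors of ∂_2 are all 1, so H_1 ≅ Z.
  H_2: rank ker ∂_2 − rank ∂_3 = (6 − 6) − 0 = 0, and there is no ∂_3, so H_2 ≅ 0.

(K is a triangulation of the cylinder S^1 x I.)

Hence the Betti numbers are b_0 = 1, b_1 = 1, b_2 = 0.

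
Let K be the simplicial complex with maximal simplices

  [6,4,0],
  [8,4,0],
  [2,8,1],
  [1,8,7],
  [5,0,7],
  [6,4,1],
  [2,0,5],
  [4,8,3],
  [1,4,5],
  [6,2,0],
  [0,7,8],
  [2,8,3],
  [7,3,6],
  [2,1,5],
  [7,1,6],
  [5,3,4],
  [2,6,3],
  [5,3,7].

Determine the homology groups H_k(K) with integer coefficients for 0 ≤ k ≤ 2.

H_0 ≅ Z,  H_1 ≅ Z^2,  H_2 ≅ Z.

Order the vertices as 0 < 1 < 2 < 3 < 4 < 5 < 6 < 7 < 8. Listing each simplex with vertices in this order, K has dimension 2 with simplices:

  0-simplices (9): [0], [1], [2], [3], [4], [5], [6], [7], [8]
  1-simplices (27): (27 of them)
  2-simplices (18): [0,2,5], [0,2,6], [0,4,6], [0,4,8], [0,5,7], [0,7,8], [1,2,5], [1,2,8], [1,4,5], [1,4,6], [1,6,7], [1,7,8], [2,3,6], [2,3,8], [3,4,5], [3,4,8], [3,5,7], [3,6,7]

Hence C_0 ≅ Z^9, C_1 ≅ Z^27, C_2 ≅ Z^18.

The boundary map ∂_1: C_1 → C_0 sends each edge [p,q] (with p < q) to q − p.
As a 9×27 matrix over Z this has rank 8, with invariant factors (1,1,1,1,1,1,1,1).

∂_2: C_2 → C_1 acts by ∂[p,q,r] = [q,r] − [p,r] + [p,q]. For instance
  ∂[3,5,7] = [5,7] − [3,7] + [3,5],
  ∂[1,2,5] = [2,5] − [1,5] + [1,2].
This gives a 27×18 integer matrix of rank 17; reducing to Smith normal form yields diagonal entries (1,1,1,1,1,1,1,1,1,1,1,1,1,1,1,1,1).

Reading off H_k = ker ∂_k / im ∂_{k+1}:

  H_0: rank C_0 − rank ∂_1 = 9 − 8 = 1, and the invariant factors of ∂_1 are all 1, so H_0 = Z.
  H_1: rank ker ∂_1 − rank ∂_2 = (27 − 8) − 17 = 2, and the invariant factors of ∂_2 are all 1, so H_1 = Z^2.
  H_2: rank ker ∂_2 − rank ∂_3 = (18 − 17) − 0 = 1, and there is no ∂_3, so H_2 = Z.

(K is a triangulation of the torus T^2.)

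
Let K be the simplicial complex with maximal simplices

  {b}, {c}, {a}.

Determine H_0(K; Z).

H_0 ≅ Z^3.

We work with the vertex ordering a < b < c. The simplices of K, each written with vertices in increasing order, are:

  0-simplices (3): a, b, c

Hence C_0 ≅ Z^3.

From H_k ≅ ker(∂_k) / im(∂_{k+1}) we obtain:

  H_0: rank C_0 − rank ∂_1 = 3 − 0 = 3, and there is no ∂_1, so H_0 ≅ Z^3.

(K is a triangulation of a set of 3 points.)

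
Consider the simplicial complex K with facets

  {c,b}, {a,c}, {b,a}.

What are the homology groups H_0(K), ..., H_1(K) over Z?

Take the total order a < b < c on the vertex set. Then K (dimension 1) consists of the simplices:

  0-simplices (3): a, b, c
  1-simplices (3): ab, ac, bc

so the chain groups are C_0 ≅ Z^3, C_1 ≅ Z^3.

Boundary ∂_1: C_1 → C_0 sends each edge [p,q] (with p < q) to q − p.
The 3×3 boundary matrix has rank 2 and Smith normal form diag(1,1).

From H_k ≅ ker(∂_k) / im(∂_{k+1}) we obtain:

  H_0: rank C_0 − rank ∂_1 = 3 − 2 = 1, and the invariant factors of ∂_1 are all 1, so H_0 = Z.
  H_1: rank ker ∂_1 − rank ∂_2 = (3 − 2) − 0 = 1, and there is no ∂_2, so H_1 = Z.

(K is a triangulation of the circle S^1.)

H_0 ≅ Z,  H_1 ≅ Z.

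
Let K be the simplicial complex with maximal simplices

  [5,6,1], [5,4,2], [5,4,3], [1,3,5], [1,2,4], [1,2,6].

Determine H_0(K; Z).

Fix the vertex order 1 < 2 < 3 < 4 < 5 < 6 and write every simplex with vertices in increasing order. Then dim K = 2 and the simplices of K are:

  0-simplices (6): [1], [2], [3], [4], [5], [6]
  1-simplices (12): [1,2], [1,3], [1,4], [1,5], [1,6], [2,4], [2,5], [2,6], [3,4], [3,5], [4,5], [5,6]
  2-simplices (6): [1,2,4], [1,2,6], [1,3,5], [1,5,6], [2,4,5], [3,4,5]

giving chain groups C_0 ≅ Z^6, C_1 ≅ Z^12, C_2 ≅ Z^6.

∂_1: C_1 → C_0 is given by ∂[p,q] = [q] − [p].
This gives a 6×12 integer matrix of rank 5; reducing to Smith normal form yields diagonal entries (1,1,1,1,1).

∂_2: C_2 → C_1 acts by ∂[p,q,r] = [q,r] − [p,r] + [p,q]. For instance
  ∂[1,3,5] = [3,5] − [1,5] + [1,3],
  ∂[3,4,5] = [4,5] − [3,5] + [3,4].
The resulting 12×6 matrix has rank 6, and its Smith normal form has invariant factors (1,1,1,1,1,1).

Now H_k = ker ∂_k / im ∂_{k+1}, so:

  H_0: rank C_0 − rank ∂_1 = 6 − 5 = 1, and the invariant factors of ∂_1 are all 1, so H_0 = Z.

(K is a triangulation of the cylinder S^1 x I.)

H_0 ≅ Z.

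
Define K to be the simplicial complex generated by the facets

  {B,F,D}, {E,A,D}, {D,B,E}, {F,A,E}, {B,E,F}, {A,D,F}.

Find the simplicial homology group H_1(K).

Order the vertices as A < B < D < E < F. Listing each simplex with vertices in this order, K has dimension 2 with simplices:

  0-simplices (5): A, B, D, E, F
  1-simplices (9): AD, AE, AF, BD, BE, BF, DE, DF, EF
  2-simplices (6): ADE, ADF, AEF, BDE, BDF, BEF

Hence C_0 ≅ Z^5, C_1 ≅ Z^9, C_2 ≅ Z^6.

Boundary ∂_1: C_1 → C_0 maps an edge to its endpoints' difference, ∂[p,q] = q − p. For instance
  ∂DF = F − D.
This gives a 5×9 integer matrix of rank 4; reducing to Smith normal form yields diagonal entries (1,1,1,1).

The boundary map ∂_2: C_2 → C_1 acts by ∂[p,q,r] = [q,r] − [p,r] + [p,q]. For instance
  ∂ADF = DF − AF + AD,
  ∂BEF = EF − BF + BE.
As a 9×6 matrix over Z this has rank 5, with invariant factors (1,1,1,1,1).

Now H_k = ker ∂_k / im ∂_{k+1}, so:

  H_1: rank ker ∂_1 − rank ∂_2 = (9 − 4) − 5 = 0, and the invariant factors of ∂_2 are all 1, so H_1 ≅ 0.

H_1 ≅ 0.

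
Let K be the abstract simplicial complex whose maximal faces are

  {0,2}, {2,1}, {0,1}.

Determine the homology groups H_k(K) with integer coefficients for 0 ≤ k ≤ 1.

K has 3 vertices, 3 edges.
rank ∂_0 = 0, rank ∂_1 = 2 ⇒ b_0 = 3 − 0 − 2 = 1; all invariant factors of ∂_1 are 1 so no torsion. So H_0 ≅ Z.
rank ∂_1 = 2, rank ∂_2 = 0 ⇒ b_1 = 3 − 2 − 0 = 1. So H_1 ≅ Z.

H_0 ≅ Z,  H_1 ≅ Z.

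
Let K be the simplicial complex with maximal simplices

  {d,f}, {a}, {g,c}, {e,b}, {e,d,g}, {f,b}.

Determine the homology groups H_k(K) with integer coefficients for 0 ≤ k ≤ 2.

H_0 ≅ Z^2,  H_1 ≅ Z,  H_2 = 0.

We work with the vertex ordering a < b < c < d < e < f < g. The simplices of K, each written with vertices in increasing order, are:

  0-simplices (7): a, b, c, d, e, f, g
  1-simplices (7): be, bf, cg, de, df, dg, eg
  2-simplices (1): deg

so the chain groups are C_0 ≅ Z^7, C_1 ≅ Z^7, C_2 ≅ Z^1.

∂_1: C_1 → C_0 is given by ∂[p,q] = [q] − [p]. For instance
  ∂dg = g − d.
This gives a 7×7 integer matrix of rank 5; reducing to Smith normal form yields diagonal entries (1,1,1,1,1).

The boundary map ∂_2: C_2 → C_1 acts by ∂[p,q,r] = [q,r] − [p,r] + [p,q]. For instance
  ∂deg = eg − dg + de.
The resulting 7×1 matrix has rank 1, and its Smith normal form has invariant factors (1).

From H_k ≅ ker(∂_k) / im(∂_{k+1}) we obtain:

  H_0: rank C_0 − rank ∂_1 = 7 − 5 = 2, and the invariant factors of ∂_1 are all 1, so H_0 = Z^2.
  H_1: rank ker ∂_1 − rank ∂_2 = (7 − 5) − 1 = 1, and the invariant factors of ∂_2 are all 1, so H_1 = Z.
  H_2: rank ker ∂_2 − rank ∂_3 = (1 − 1) − 0 = 0, and there is no ∂_3, so H_2 = 0.

As a check, the Euler characteristic is 7 − 7 + 1 = 1, which agrees with 2 − 1 + 0 = 1.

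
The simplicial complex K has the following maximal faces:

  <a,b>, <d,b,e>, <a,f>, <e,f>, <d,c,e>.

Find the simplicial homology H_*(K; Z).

H_0 = Z,  H_1 = Z,  H_2 = 0.

Order the vertices as a < b < c < d < e < f. Listing each simplex with vertices in this order, K has dimension 2 with simplices:

  0-simplices (6): a, b, c, d, e, f
  1-simplices (8): ab, af, bd, be, cd, ce, de, ef
  2-simplices (2): bde, cde

giving chain groups C_0 ≅ Z^6, C_1 ≅ Z^8, C_2 ≅ Z^2.

The boundary map ∂_1: C_1 → C_0 sends each edge [p,q] (with p < q) to q − p. For instance
  ∂cd = d − c.
The 6×8 boundary matrix has rank 5 and Smith normal form diag(1,1,1,1,1).

Boundary ∂_2: C_2 → C_1 maps a triangle to the signed sum of its edges. For instance
  ∂cde = de − ce + cd,
  ∂bde = de − be + bd.
The 8×2 boundary matrix has rank 2 and Smith normal form diag(1,1).

From H_k ≅ ker(∂_k) / im(∂_{k+1}) we obtain:

  H_0: rank C_0 − rank ∂_1 = 6 − 5 = 1, and the invariant factors of ∂_1 are all 1, so H_0 = Z.
  H_1: rank ker ∂_1 − rank ∂_2 = (8 − 5) − 2 = 1, and the invariant factors of ∂_2 are all 1, so H_1 = Z.
  H_2: rank ker ∂_2 − rank ∂_3 = (2 − 2) − 0 = 0, and there is no ∂_3, so H_2 = 0.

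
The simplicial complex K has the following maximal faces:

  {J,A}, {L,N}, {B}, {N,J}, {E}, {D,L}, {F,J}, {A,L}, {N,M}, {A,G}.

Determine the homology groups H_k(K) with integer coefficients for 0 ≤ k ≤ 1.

Order the vertices as A < B < D < E < F < G < J < L < M < N. Listing each simplex with vertices in this order, K has dimension 1 with simplices:

  0-simplices (10): A, B, D, E, F, G, J, L, M, N
  1-simplices (8): AG, AJ, AL, DL, FJ, JN, LN, MN

so the chain groups are C_0 ≅ Z^10, C_1 ≅ Z^8.

Boundary ∂_1: C_1 → C_0 is given by ∂[p,q] = [q] − [p].
The 10×8 boundary matrix has rank 7 and Smith normal form diag(1,1,1,1,1,1,1).

Computing H_k = (kernel of ∂_k) / (image of ∂_{k+1}):

  H_0: rank C_0 − rank ∂_1 = 10 − 7 = 3, and the invariant factors of ∂_1 are all 1, so H_0 ≅ Z^3.
  H_1: rank ker ∂_1 − rank ∂_2 = (8 − 7) − 0 = 1, and there is no ∂_2, so H_1 ≅ Z.

As a check, the Euler characteristic is 10 − 8 = 2, which agrees with 3 − 1 = 2.

H_0 = Z^3,  H_1 = Z.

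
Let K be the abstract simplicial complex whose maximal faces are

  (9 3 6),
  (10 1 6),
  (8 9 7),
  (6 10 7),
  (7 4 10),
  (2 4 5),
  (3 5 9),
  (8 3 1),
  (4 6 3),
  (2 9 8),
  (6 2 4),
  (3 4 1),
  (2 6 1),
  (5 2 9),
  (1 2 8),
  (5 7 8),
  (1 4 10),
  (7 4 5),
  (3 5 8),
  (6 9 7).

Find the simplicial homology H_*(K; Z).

H_0 ≅ Z,  H_1 ≅ Z × Z/2,  H_2 = 0.

We work with the vertex ordering 1 < 2 < 3 < 4 < 5 < 6 < 7 < 8 < 9 < 10. The simplices of K, each written with vertices in increasing order, are:

  0-simplices (10): [1], [2], [3], [4], [5], [6], [7], [8], [9], [10]
  1-simplices (30): (30 of them)
  2-simplices (20): (20 of them)

so the chain groups are C_0 ≅ Z^10, C_1 ≅ Z^30, C_2 ≅ Z^20.

∂_1: C_1 → C_0 sends each edge [p,q] (with p < q) to q − p. For instance
  ∂[8,9] = [9] − [8].
This gives a 10×30 integer matrix of rank 9; reducing to Smith normal form yields diagonal entries (1,1,1,1,1,1,1,1,1).

Boundary ∂_2: C_2 → C_1 sends each 2-simplex [p,q,r] to [q,r] − [p,r] + [p,q]. For instance
  ∂[3,5,8] = [5,8] − [3,8] + [3,5],
  ∂[1,2,8] = [2,8] − [1,8] + [1,2].
This gives a 30×20 integer matrix of rank 20; reducing to Smith normal form yields diagonal entries (1,1,1,1,1,1,1,1,1,1,1,1,1,1,1,1,1,1,1,2).

Now H_k = ker ∂_k / im ∂_{k+1}, so:

  H_0: rank C_0 − rank ∂_1 = 10 − 9 = 1, and the invariant factors of ∂_1 are all 1, so H_0 ≅ Z.
  H_1: rank ker ∂_1 − rank ∂_2 = (30 − 9) − 20 = 1, and ∂_2 has invariant factor 2 > 1, so H_1 ≅ Z × Z/2.
  H_2: rank ker ∂_2 − rank ∂_3 = (20 − 20) − 0 = 0, and there is no ∂_3, so H_2 ≅ 0.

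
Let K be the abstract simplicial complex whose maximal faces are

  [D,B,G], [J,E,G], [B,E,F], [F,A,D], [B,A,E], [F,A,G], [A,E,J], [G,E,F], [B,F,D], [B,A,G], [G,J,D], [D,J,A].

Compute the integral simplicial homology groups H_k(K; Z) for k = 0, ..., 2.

Order the vertices as A < B < D < E < F < G < J. Listing each simplex with vertices in this order, K has dimension 2 with simplices:

  0-simplices (7): A, B, D, E, F, G, J
  1-simplices (18): AB, AD, AE, AF, AG, AJ, BD, BE, BF, BG, DF, DG, DJ, EF, EG, EJ, FG, GJ
  2-simplices (12): ABE, ABG, ADF, ADJ, AEJ, AFG, BDF, BDG, BEF, DGJ, EFG, EGJ

Hence C_0 ≅ Z^7, C_1 ≅ Z^18, C_2 ≅ Z^12.

The boundary map ∂_1: C_1 → C_0 is given by ∂[p,q] = [q] − [p]. For instance
  ∂EF = F − E.
The resulting 7×18 matrix has rank 6, and its Smith normal form has invariant factors (1,1,1,1,1,1).

The boundary map ∂_2: C_2 → C_1 acts by ∂[p,q,r] = [q,r] − [p,r] + [p,q]. For instance
  ∂BDG = DG − BG + BD,
  ∂ABE = BE − AE + AB.
The 18×12 boundary matrix has rank 12 and Smith normal form diag(1,1,1,1,1,1,1,1,1,1,1,2).

Now H_k = ker ∂_k / im ∂_{k+1}, so:

  H_0: rank C_0 − rank ∂_1 = 7 − 6 = 1, and the invariant factors of ∂_1 are all 1, so H_0 ≅ Z.
  H_1: rank ker ∂_1 − rank ∂_2 = (18 − 6) − 12 = 0, and ∂_2 has invariant factor 2 > 1, so H_1 ≅ Z/2Z.
  H_2: rank ker ∂_2 − rank ∂_3 = (12 − 12) − 0 = 0, and there is no ∂_3, so H_2 ≅ 0.

H_0 ≅ Z,  H_1 ≅ Z/2Z,  H_2 = 0.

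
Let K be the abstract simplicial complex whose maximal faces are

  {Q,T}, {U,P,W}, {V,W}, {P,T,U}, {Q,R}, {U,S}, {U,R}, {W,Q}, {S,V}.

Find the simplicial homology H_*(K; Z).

We work with the vertex ordering P < Q < R < S < T < U < V < W. The simplices of K, each written with vertices in increasing order, are:

  0-simplices (8): P, Q, R, S, T, U, V, W
  1-simplices (12): PT, PU, PW, QR, QT, QW, RU, SU, SV, TU, UW, VW
  2-simplices (2): PTU, PUW

giving chain groups C_0 ≅ Z^8, C_1 ≅ Z^12, C_2 ≅ Z^2.

Boundary ∂_1: C_1 → C_0 is given by ∂[p,q] = [q] − [p]. For instance
  ∂TU = U − T.
The resulting 8×12 matrix has rank 7, and its Smith normal form has invariant factors (1,1,1,1,1,1,1).

The boundary map ∂_2: C_2 → C_1 maps a triangle to the signed sum of its edges. For instance
  ∂PUW = UW − PW + PU,
  ∂PTU = TU − PU + PT.
The 12×2 boundary matrix has rank 2 and Smith normal form diag(1,1).

From H_k ≅ ker(∂_k) / im(∂_{k+1}) we obtain:

  H_0: rank C_0 − rank ∂_1 = 8 − 7 = 1, and the invariant factors of ∂_1 are all 1, so H_0 ≅ Z.
  H_1: rank ker ∂_1 − rank ∂_2 = (12 − 7) − 2 = 3, and the invariant factors of ∂_2 are all 1, so H_1 ≅ Z^3.
  H_2: rank ker ∂_2 − rank ∂_3 = (2 − 2) − 0 = 0, and there is no ∂_3, so H_2 ≅ 0.

H_0 = Z,  H_1 = Z^3,  H_2 = 0.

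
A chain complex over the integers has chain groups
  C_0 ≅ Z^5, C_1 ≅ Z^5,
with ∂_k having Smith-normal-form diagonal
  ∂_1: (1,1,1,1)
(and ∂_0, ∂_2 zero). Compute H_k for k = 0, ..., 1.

H_0: b_0 = 5 − 0 − 4 = 1; torsion from ∂_1 factors > 1: none. So H_0 = Z.
H_1: b_1 = 5 − 4 − 0 = 1; torsion from ∂_2 factors > 1: none. So H_1 = Z.

H_0 = Z,  H_1 = Z.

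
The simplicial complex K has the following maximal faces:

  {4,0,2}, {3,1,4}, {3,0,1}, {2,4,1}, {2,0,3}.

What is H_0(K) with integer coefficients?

H_0 ≅ Z.

Take the total order 0 < 1 < 2 < 3 < 4 on the vertex set. Then K (dimension 2) consists of the simplices:

  0-simplices (5): [0], [1], [2], [3], [4]
  1-simplices (10): [0,1], [0,2], [0,3], [0,4], [1,2], [1,3], [1,4], [2,3], [2,4], [3,4]
  2-simplices (5): [0,1,3], [0,2,3], [0,2,4], [1,2,4], [1,3,4]

Hence C_0 ≅ Z^5, C_1 ≅ Z^10, C_2 ≅ Z^5.

The boundary map ∂_1: C_1 → C_0 is given by ∂[p,q] = [q] − [p].
The resulting 5×10 matrix has rank 4, and its Smith normal form has invariant factors (1,1,1,1).

∂_2: C_2 → C_1 sends each 2-simplex [p,q,r] to [q,r] − [p,r] + [p,q]. For instance
  ∂[1,3,4] = [3,4] − [1,4] + [1,3],
  ∂[1,2,4] = [2,4] − [1,4] + [1,2].
The 10×5 boundary matrix has rank 5 and Smith normal form diag(1,1,1,1,1).

From H_k ≅ ker(∂_k) / im(∂_{k+1}) we obtain:

  H_0: rank C_0 − rank ∂_1 = 5 − 4 = 1, and the invariant factors of ∂_1 are all 1, so H_0 = Z.

(K is a triangulation of the Möbius band.)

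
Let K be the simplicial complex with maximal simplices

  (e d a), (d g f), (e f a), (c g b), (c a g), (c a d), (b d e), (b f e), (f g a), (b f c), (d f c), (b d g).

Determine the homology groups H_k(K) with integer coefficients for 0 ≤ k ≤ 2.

H_0 ≅ Z,  H_1 ≅ Z_2,  H_2 = 0.

Order the vertices as a < b < c < d < e < f < g. Listing each simplex with vertices in this order, K has dimension 2 with simplices:

  0-simplices (7): a, b, c, d, e, f, g
  1-simplices (18): ac, ad, ae, af, ag, bc, bd, be, bf, bg, cd, cf, cg, de, df, dg, ef, fg
  2-simplices (12): acd, acg, ade, aef, afg, bcf, bcg, bde, bdg, bef, cdf, dfg

giving chain groups C_0 ≅ Z^7, C_1 ≅ Z^18, C_2 ≅ Z^12.

∂_1: C_1 → C_0 maps an edge to its endpoints' difference, ∂[p,q] = q − p. For instance
  ∂bc = c − b.
This gives a 7×18 integer matrix of rank 6; reducing to Smith normal form yields diagonal entries (1,1,1,1,1,1).

The boundary map ∂_2: C_2 → C_1 sends each 2-simplex [p,q,r] to [q,r] − [p,r] + [p,q]. For instance
  ∂bcf = cf − bf + bc,
  ∂cdf = df − cf + cd.
The resulting 18×12 matrix has rank 12, and its Smith normal form has invariant factors (1,1,1,1,1,1,1,1,1,1,1,2).

Now H_k = ker ∂_k / im ∂_{k+1}, so:

  H_0: rank C_0 − rank ∂_1 = 7 − 6 = 1, and the invariant factors of ∂_1 are all 1, so H_0 ≅ Z.
  H_1: rank ker ∂_1 − rank ∂_2 = (18 − 6) − 12 = 0, and ∂_2 has invariant factor 2 > 1, so H_1 ≅ Z_2.
  H_2: rank ker ∂_2 − rank ∂_3 = (12 − 12) − 0 = 0, and there is no ∂_3, so H_2 ≅ 0.

As a check, the Euler characteristic is 7 − 18 + 12 = 1, which agrees with 1 − 0 + 0 = 1.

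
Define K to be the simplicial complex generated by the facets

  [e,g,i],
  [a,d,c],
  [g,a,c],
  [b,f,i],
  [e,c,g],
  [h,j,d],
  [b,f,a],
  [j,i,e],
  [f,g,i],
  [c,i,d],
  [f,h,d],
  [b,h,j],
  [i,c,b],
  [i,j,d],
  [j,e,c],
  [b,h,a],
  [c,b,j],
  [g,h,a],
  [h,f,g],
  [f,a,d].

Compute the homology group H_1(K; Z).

H_1 = Z ⊕ Z/2Z.

We work with the vertex ordering a < b < c < d < e < f < g < h < i < j. The simplices of K, each written with vertices in increasing order, are:

  0-simplices (10): a, b, c, d, e, f, g, h, i, j
  1-simplices (30): ab, ac, ad, af, ag, ah, bc, bf, bh, bi, bj, cd, ce, cg, ci, cj, df, dh, di, dj, eg, ei, ej, fg, fh, fi, gh, gi, hj, ij
  2-simplices (20): abf, abh, acd, acg, adf, agh, bci, bcj, bfi, bhj, cdi, ceg, cej, dfh, dhj, dij, egi, eij, fgh, fgi

Hence C_0 ≅ Z^10, C_1 ≅ Z^30, C_2 ≅ Z^20.

∂_1: C_1 → C_0 is given by ∂[p,q] = [q] − [p].
The resulting 10×30 matrix has rank 9, and its Smith normal form has invariant factors (1,1,1,1,1,1,1,1,1).

∂_2: C_2 → C_1 sends each 2-simplex [p,q,r] to [q,r] − [p,r] + [p,q]. For instance
  ∂egi = gi − ei + eg,
  ∂bcj = cj − bj + bc.
The 30×20 boundary matrix has rank 20 and Smith normal form diag(1,1,1,1,1,1,1,1,1,1,1,1,1,1,1,1,1,1,1,2).

Computing H_k = (kernel of ∂_k) / (image of ∂_{k+1}):

  H_1: rank ker ∂_1 − rank ∂_2 = (30 − 9) − 20 = 1, and ∂_2 has invariant factor 2 > 1, so H_1 = Z ⊕ Z/2Z.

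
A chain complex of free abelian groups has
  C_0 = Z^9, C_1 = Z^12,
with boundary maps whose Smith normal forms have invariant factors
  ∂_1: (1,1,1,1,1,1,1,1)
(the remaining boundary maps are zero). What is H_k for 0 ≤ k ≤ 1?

H_0 = Z,  H_1 = Z^4.

H_0: b_0 = 9 − 0 − 8 = 1; torsion from ∂_1 factors > 1: none. So H_0 = Z.
H_1: b_1 = 12 − 8 − 0 = 4; torsion from ∂_2 factors > 1: none. So H_1 = Z^4.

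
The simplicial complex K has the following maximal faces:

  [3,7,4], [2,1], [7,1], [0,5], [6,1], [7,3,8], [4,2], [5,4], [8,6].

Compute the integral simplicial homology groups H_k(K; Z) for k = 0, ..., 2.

K has 9 vertices, 12 edges, 2 triangles.
rank ∂_0 = 0, rank ∂_1 = 8 ⇒ b_0 = 9 − 0 − 8 = 1; all invariant factors of ∂_1 are 1 so no torsion. So H_0 = Z.
rank ∂_1 = 8, rank ∂_2 = 2 ⇒ b_1 = 12 − 8 − 2 = 2; all invariant factors of ∂_2 are 1 so no torsion. So H_1 = Z^2.
rank ∂_2 = 2, rank ∂_3 = 0 ⇒ b_2 = 2 − 2 − 0 = 0. So H_2 = 0.

H_0 ≅ Z,  H_1 ≅ Z^2,  H_2 = 0.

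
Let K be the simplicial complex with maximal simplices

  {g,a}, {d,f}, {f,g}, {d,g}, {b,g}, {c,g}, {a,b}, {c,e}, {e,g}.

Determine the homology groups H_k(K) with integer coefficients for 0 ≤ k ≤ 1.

Fix the vertex order a < b < c < d < e < f < g and write every simplex with vertices in increasing order. Then dim K = 1 and the simplices of K are:

  0-simplices (7): a, b, c, d, e, f, g
  1-simplices (9): ab, ag, bg, ce, cg, df, dg, eg, fg

so the chain groups are C_0 ≅ Z^7, C_1 ≅ Z^9.

Boundary ∂_1: C_1 → C_0 maps an edge to its endpoints' difference, ∂[p,q] = q − p.
The 7×9 boundary matrix has rank 6 and Smith normal form diag(1,1,1,1,1,1).

Reading off H_k = ker ∂_k / im ∂_{k+1}:

  H_0: rank C_0 − rank ∂_1 = 7 − 6 = 1, and the invariant factors of ∂_1 are all 1, so H_0 ≅ Z.
  H_1: rank ker ∂_1 − rank ∂_2 = (9 − 6) − 0 = 3, and there is no ∂_2, so H_1 ≅ Z^3.

As a check, the Euler characteristic is 7 − 9 = -2, which agrees with 1 − 3 = -2.
(K is a triangulation of a wedge of 3 circles.)

H_0 = Z,  H_1 = Z^3.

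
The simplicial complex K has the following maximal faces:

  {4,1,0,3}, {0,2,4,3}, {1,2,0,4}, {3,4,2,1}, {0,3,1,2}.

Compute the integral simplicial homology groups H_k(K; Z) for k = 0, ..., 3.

H_0 ≅ Z,  H_1 = 0,  H_2 = 0,  H_3 ≅ Z.

We work with the vertex ordering 0 < 1 < 2 < 3 < 4. The simplices of K, each written with vertices in increasing order, are:

  0-simplices (5): [0], [1], [2], [3], [4]
  1-simplices (10): [0,1], [0,2], [0,3], [0,4], [1,2], [1,3], [1,4], [2,3], [2,4], [3,4]
  2-simplices (10): [0,1,2], [0,1,3], [0,1,4], [0,2,3], [0,2,4], [0,3,4], [1,2,3], [1,2,4], [1,3,4], [2,3,4]
  3-simplices (5): [0,1,2,3], [0,1,2,4], [0,1,3,4], [0,2,3,4], [1,2,3,4]

Hence C_0 ≅ Z^5, C_1 ≅ Z^10, C_2 ≅ Z^10, C_3 ≅ Z^5.

∂_1: C_1 → C_0 maps an edge to its endpoints' difference, ∂[p,q] = q − p.
The 5×10 boundary matrix has rank 4 and Smith normal form diag(1,1,1,1).

∂_2: C_2 → C_1 sends each 2-simplex [p,q,r] to [q,r] − [p,r] + [p,q]. For instance
  ∂[2,3,4] = [3,4] − [2,4] + [2,3],
  ∂[1,2,3] = [2,3] − [1,3] + [1,2].
The resulting 10×10 matrix has rank 6, and its Smith normal form has invariant factors (1,1,1,1,1,1).

Boundary ∂_3: C_3 → C_2 sends each 3-simplex σ to the alternating sum Σ_i (−1)^i (σ with its i-th vertex removed). For instance
  ∂[0,1,3,4] = [1,3,4] − [0,3,4] + [0,1,4] − [0,1,3],
  ∂[0,2,3,4] = [2,3,4] − [0,3,4] + [0,2,4] − [0,2,3].
As a 10×5 matrix over Z this has rank 4, with invariant factors (1,1,1,1).

From H_k ≅ ker(∂_k) / im(∂_{k+1}) we obtain:

  H_0: rank C_0 − rank ∂_1 = 5 − 4 = 1, and the invariant factors of ∂_1 are all 1, so H_0 = Z.
  H_1: rank ker ∂_1 − rank ∂_2 = (10 − 4) − 6 = 0, and the invariant factors of ∂_2 are all 1, so H_1 = 0.
  H_2: rank ker ∂_2 − rank ∂_3 = (10 − 6) − 4 = 0, and the invariant factors of ∂_3 are all 1, so H_2 = 0.
  H_3: rank ker ∂_3 − rank ∂_4 = (5 − 4) − 0 = 1, and there is no ∂_4, so H_3 = Z.

(K is a triangulation of the 3-sphere S^3.)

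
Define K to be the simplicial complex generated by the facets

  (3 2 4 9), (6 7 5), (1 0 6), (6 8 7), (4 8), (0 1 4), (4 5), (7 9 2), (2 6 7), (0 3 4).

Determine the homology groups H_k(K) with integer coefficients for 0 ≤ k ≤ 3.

Order the vertices as 0 < 1 < 2 < 3 < 4 < 5 < 6 < 7 < 8 < 9. Listing each simplex with vertices in this order, K has dimension 3 with simplices:

  0-simplices (10): [0], [1], [2], [3], [4], [5], [6], [7], [8], [9]
  1-simplices (22): [0,1], [0,3], [0,4], [0,6], [1,4], [1,6], [2,3], [2,4], [2,6], [2,7], [2,9], [3,4], [3,9], [4,5], [4,8], [4,9], [5,6], [5,7], [6,7], [6,8], [7,8], [7,9]
  2-simplices (11): [0,1,4], [0,1,6], [0,3,4], [2,3,4], [2,3,9], [2,4,9], [2,6,7], [2,7,9], [3,4,9], [5,6,7], [6,7,8]
  3-simplices (1): [2,3,4,9]

Hence C_0 ≅ Z^10, C_1 ≅ Z^22, C_2 ≅ Z^11, C_3 ≅ Z^1.

Boundary ∂_1: C_1 → C_0 is given by ∂[p,q] = [q] − [p].
As a 10×22 matrix over Z this has rank 9, with invariant factors (1,1,1,1,1,1,1,1,1).

Boundary ∂_2: C_2 → C_1 sends each 2-simplex [p,q,r] to [q,r] − [p,r] + [p,q]. For instance
  ∂[6,7,8] = [7,8] − [6,8] + [6,7],
  ∂[0,3,4] = [3,4] − [0,4] + [0,3].
The resulting 22×11 matrix has rank 10, and its Smith normal form has invariant factors (1,1,1,1,1,1,1,1,1,1).

Boundary ∂_3: C_3 → C_2 sends each 3-simplex σ to the alternating sum Σ_i (−1)^i (σ with its i-th vertex removed). For instance
  ∂[2,3,4,9] = [3,4,9] − [2,4,9] + [2,3,9] − [2,3,4].
As a 11×1 matrix over Z this has rank 1, with invariant factors (1).

Reading off H_k = ker ∂_k / im ∂_{k+1}:

  H_0: rank C_0 − rank ∂_1 = 10 − 9 = 1, and the invariant factors of ∂_1 are all 1, so H_0 = Z.
  H_1: rank ker ∂_1 − rank ∂_2 = (22 − 9) − 10 = 3, and the invariant factors of ∂_2 are all 1, so H_1 = Z^3.
  H_2: rank ker ∂_2 − rank ∂_3 = (11 − 10) − 1 = 0, and the invariant factors of ∂_3 are all 1, so H_2 = 0.
  H_3: rank ker ∂_3 − rank ∂_4 = (1 − 1) − 0 = 0, and there is no ∂_4, so H_3 = 0.

As a check, the Euler characteristic is 10 − 22 + 11 − 1 = -2, which agrees with 1 − 3 + 0 − 0 = -2.

H_0 = Z,  H_1 = Z^3,  H_2 = 0,  H_3 = 0.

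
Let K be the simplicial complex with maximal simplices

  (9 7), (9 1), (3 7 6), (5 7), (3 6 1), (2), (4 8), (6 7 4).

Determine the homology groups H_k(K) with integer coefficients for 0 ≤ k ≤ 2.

H_0 ≅ Z^2,  H_1 ≅ Z,  H_2 = 0.

K has 9 vertices, 11 edges, 3 triangles.
rank ∂_0 = 0, rank ∂_1 = 7 ⇒ b_0 = 9 − 0 − 7 = 2; all invariant factors of ∂_1 are 1 so no torsion. So H_0 ≅ Z^2.
rank ∂_1 = 7, rank ∂_2 = 3 ⇒ b_1 = 11 − 7 − 3 = 1; all invariant factors of ∂_2 are 1 so no torsion. So H_1 ≅ Z.
rank ∂_2 = 3, rank ∂_3 = 0 ⇒ b_2 = 3 − 3 − 0 = 0. So H_2 ≅ 0.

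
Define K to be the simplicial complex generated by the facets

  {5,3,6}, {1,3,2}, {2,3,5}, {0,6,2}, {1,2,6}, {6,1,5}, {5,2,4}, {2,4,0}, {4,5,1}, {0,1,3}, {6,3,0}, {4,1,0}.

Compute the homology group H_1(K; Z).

H_1 = Z/2.

K has 7 vertices, 18 edges, 12 triangles.
rank ∂_1 = 6, rank ∂_2 = 12 ⇒ b_1 = 18 − 6 − 12 = 0; ∂_2 has invariant factor(s) [2] giving torsion. So H_1 ≅ Z/2.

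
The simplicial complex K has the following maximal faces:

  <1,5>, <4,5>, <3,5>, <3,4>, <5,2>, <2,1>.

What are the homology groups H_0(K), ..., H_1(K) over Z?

H_0 ≅ Z,  H_1 ≅ Z^2.

We work with the vertex ordering 1 < 2 < 3 < 4 < 5. The simplices of K, each written with vertices in increasing order, are:

  0-simplices (5): [1], [2], [3], [4], [5]
  1-simplices (6): [1,2], [1,5], [2,5], [3,4], [3,5], [4,5]

Hence C_0 ≅ Z^5, C_1 ≅ Z^6.

The boundary map ∂_1: C_1 → C_0 maps an edge to its endpoints' difference, ∂[p,q] = q − p. For instance
  ∂[3,4] = [4] − [3].
As a 5×6 matrix over Z this has rank 4, with invariant factors (1,1,1,1).

Now H_k = ker ∂_k / im ∂_{k+1}, so:

  H_0: rank C_0 − rank ∂_1 = 5 − 4 = 1, and the invariant factors of ∂_1 are all 1, so H_0 ≅ Z.
  H_1: rank ker ∂_1 − rank ∂_2 = (6 − 4) − 0 = 2, and there is no ∂_2, so H_1 ≅ Z^2.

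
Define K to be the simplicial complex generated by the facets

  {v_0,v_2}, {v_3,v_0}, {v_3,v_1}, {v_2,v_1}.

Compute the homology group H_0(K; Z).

H_0 = Z.

Fix the vertex order v_0 < v_1 < v_2 < v_3 and write every simplex with vertices in increasing order. Then dim K = 1 and the simplices of K are:

  0-simplices (4): [v_0], [v_1], [v_2], [v_3]
  1-simplices (4): [v_0,v_2], [v_0,v_3], [v_1,v_2], [v_1,v_3]

Hence C_0 ≅ Z^4, C_1 ≅ Z^4.

Boundary ∂_1: C_1 → C_0 sends each edge [p,q] (with p < q) to q − p. For instance
  ∂[v_1,v_2] = [v_2] − [v_1].
The resulting 4×4 matrix has rank 3, and its Smith normal form has invariant factors (1,1,1).

From H_k ≅ ker(∂_k) / im(∂_{k+1}) we obtain:

  H_0: rank C_0 − rank ∂_1 = 4 − 3 = 1, and the invariant factors of ∂_1 are all 1, so H_0 = Z.

(K is a triangulation of the circle S^1.)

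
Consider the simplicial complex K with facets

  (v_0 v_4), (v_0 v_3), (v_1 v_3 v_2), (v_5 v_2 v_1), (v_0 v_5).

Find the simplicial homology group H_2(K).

Fix the vertex order v_0 < v_1 < v_2 < v_3 < v_4 < v_5 and write every simplex with vertices in increasing order. Then dim K = 2 and the simplices of K are:

  0-simplices (6): [v_0], [v_1], [v_2], [v_3], [v_4], [v_5]
  1-simplices (8): [v_0,v_3], [v_0,v_4], [v_0,v_5], [v_1,v_2], [v_1,v_3], [v_1,v_5], [v_2,v_3], [v_2,v_5]
  2-simplices (2): [v_1,v_2,v_3], [v_1,v_2,v_5]

Hence C_0 ≅ Z^6, C_1 ≅ Z^8, C_2 ≅ Z^2.

Boundary ∂_1: C_1 → C_0 is given by ∂[p,q] = [q] − [p]. For instance
  ∂[v_0,v_3] = [v_3] − [v_0].
This gives a 6×8 integer matrix of rank 5; reducing to Smith normal form yields diagonal entries (1,1,1,1,1).

The boundary map ∂_2: C_2 → C_1 acts by ∂[p,q,r] = [q,r] − [p,r] + [p,q]. For instance
  ∂[v_1,v_2,v_5] = [v_2,v_5] − [v_1,v_5] + [v_1,v_2],
  ∂[v_1,v_2,v_3] = [v_2,v_3] − [v_1,v_3] + [v_1,v_2].
This gives a 8×2 integer matrix of rank 2; reducing to Smith normal form yields diagonal entries (1,1).

Computing H_k = (kernel of ∂_k) / (image of ∂_{k+1}):

  H_2: rank ker ∂_2 − rank ∂_3 = (2 − 2) − 0 = 0, and there is no ∂_3, so H_2 = 0.

H_2 = 0.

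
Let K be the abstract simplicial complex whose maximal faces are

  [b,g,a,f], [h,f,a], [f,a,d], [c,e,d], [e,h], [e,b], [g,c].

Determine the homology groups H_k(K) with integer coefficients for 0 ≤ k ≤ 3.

H_0 ≅ Z,  H_1 ≅ Z^3,  H_2 = 0,  H_3 = 0.

Fix the vertex order a < b < c < d < e < f < g < h and write every simplex with vertices in increasing order. Then dim K = 3 and the simplices of K are:

  0-simplices (8): a, b, c, d, e, f, g, h
  1-simplices (16): ab, ad, af, ag, ah, be, bf, bg, cd, ce, cg, de, df, eh, fg, fh
  2-simplices (7): abf, abg, adf, afg, afh, bfg, cde
  3-simplices (1): abfg

giving chain groups C_0 ≅ Z^8, C_1 ≅ Z^16, C_2 ≅ Z^7, C_3 ≅ Z^1.

∂_1: C_1 → C_0 is given by ∂[p,q] = [q] − [p]. For instance
  ∂af = f − a.
This gives a 8×16 integer matrix of rank 7; reducing to Smith normal form yields diagonal entries (1,1,1,1,1,1,1).

Boundary ∂_2: C_2 → C_1 sends each 2-simplex [p,q,r] to [q,r] − [p,r] + [p,q]. For instance
  ∂abf = bf − af + ab,
  ∂abg = bg − ag + ab.
The resulting 16×7 matrix has rank 6, and its Smith normal form has invariant factors (1,1,1,1,1,1).

The boundary map ∂_3: C_3 → C_2 sends each 3-simplex σ to the alternating sum Σ_i (−1)^i (σ with its i-th vertex removed). For instance
  ∂abfg = bfg − afg + abg − abf.
The 7×1 boundary matrix has rank 1 and Smith normal form diag(1).

From H_k ≅ ker(∂_k) / im(∂_{k+1}) we obtain:

  H_0: rank C_0 − rank ∂_1 = 8 − 7 = 1, and the invariant factors of ∂_1 are all 1, so H_0 = Z.
  H_1: rank ker ∂_1 − rank ∂_2 = (16 − 7) − 6 = 3, and the invariant factors of ∂_2 are all 1, so H_1 = Z^3.
  H_2: rank ker ∂_2 − rank ∂_3 = (7 − 6) − 1 = 0, and the invariant factors of ∂_3 are all 1, so H_2 = 0.
  H_3: rank ker ∂_3 − rank ∂_4 = (1 − 1) − 0 = 0, and there is no ∂_4, so H_3 = 0.

As a check, the Euler characteristic is 8 − 16 + 7 − 1 = -2, which agrees with 1 − 3 + 0 − 0 = -2.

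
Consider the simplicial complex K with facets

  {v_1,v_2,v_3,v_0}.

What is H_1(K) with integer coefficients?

Order the vertices as v_0 < v_1 < v_2 < v_3. Listing each simplex with vertices in this order, K has dimension 3 with simplices:

  0-simplices (4): [v_0], [v_1], [v_2], [v_3]
  1-simplices (6): [v_0,v_1], [v_0,v_2], [v_0,v_3], [v_1,v_2], [v_1,v_3], [v_2,v_3]
  2-simplices (4): [v_0,v_1,v_2], [v_0,v_1,v_3], [v_0,v_2,v_3], [v_1,v_2,v_3]
  3-simplices (1): [v_0,v_1,v_2,v_3]

giving chain groups C_0 ≅ Z^4, C_1 ≅ Z^6, C_2 ≅ Z^4, C_3 ≅ Z^1.

∂_1: C_1 → C_0 is given by ∂[p,q] = [q] − [p]. For instance
  ∂[v_0,v_1] = [v_1] − [v_0].
The resulting 4×6 matrix has rank 3, and its Smith normal form has invariant factors (1,1,1).

∂_2: C_2 → C_1 acts by ∂[p,q,r] = [q,r] − [p,r] + [p,q]. For instance
  ∂[v_0,v_1,v_2] = [v_1,v_2] − [v_0,v_2] + [v_0,v_1],
  ∂[v_0,v_2,v_3] = [v_2,v_3] − [v_0,v_3] + [v_0,v_2].
The 6×4 boundary matrix has rank 3 and Smith normal form diag(1,1,1).

∂_3: C_3 → C_2 sends each 3-simplex σ to the alternating sum Σ_i (−1)^i (σ with its i-th vertex removed). For instance
  ∂[v_0,v_1,v_2,v_3] = [v_1,v_2,v_3] − [v_0,v_2,v_3] + [v_0,v_1,v_3] − [v_0,v_1,v_2].
The 4×1 boundary matrix has rank 1 and Smith normal form diag(1).

Now H_k = ker ∂_k / im ∂_{k+1}, so:

  H_1: rank ker ∂_1 − rank ∂_2 = (6 − 3) − 3 = 0, and the invariant factors of ∂_2 are all 1, so H_1 ≅ 0.

H_1 ≅ 0.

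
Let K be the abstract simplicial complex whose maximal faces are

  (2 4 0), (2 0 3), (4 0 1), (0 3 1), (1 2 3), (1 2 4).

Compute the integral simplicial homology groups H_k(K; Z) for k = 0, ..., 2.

We work with the vertex ordering 0 < 1 < 2 < 3 < 4. The simplices of K, each written with vertices in increasing order, are:

  0-simplices (5): [0], [1], [2], [3], [4]
  1-simplices (9): [0,1], [0,2], [0,3], [0,4], [1,2], [1,3], [1,4], [2,3], [2,4]
  2-simplices (6): [0,1,3], [0,1,4], [0,2,3], [0,2,4], [1,2,3], [1,2,4]

so the chain groups are C_0 ≅ Z^5, C_1 ≅ Z^9, C_2 ≅ Z^6.

∂_1: C_1 → C_0 sends each edge [p,q] (with p < q) to q − p. For instance
  ∂[1,4] = [4] − [1].
As a 5×9 matrix over Z this has rank 4, with invariant factors (1,1,1,1).

∂_2: C_2 → C_1 acts by ∂[p,q,r] = [q,r] − [p,r] + [p,q]. For instance
  ∂[0,2,4] = [2,4] − [0,4] + [0,2],
  ∂[1,2,4] = [2,4] − [1,4] + [1,2].
The 9×6 boundary matrix has rank 5 and Smith normal form diag(1,1,1,1,1).

Reading off H_k = ker ∂_k / im ∂_{k+1}:

  H_0: rank C_0 − rank ∂_1 = 5 − 4 = 1, and the invariant factors of ∂_1 are all 1, so H_0 = Z.
  H_1: rank ker ∂_1 − rank ∂_2 = (9 − 4) − 5 = 0, and the invariant factors of ∂_2 are all 1, so H_1 = 0.
  H_2: rank ker ∂_2 − rank ∂_3 = (6 − 5) − 0 = 1, and there is no ∂_3, so H_2 = Z.

H_0 = Z,  H_1 = 0,  H_2 = Z.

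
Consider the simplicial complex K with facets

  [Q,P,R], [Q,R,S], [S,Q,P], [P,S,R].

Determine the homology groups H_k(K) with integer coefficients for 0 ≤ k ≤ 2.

Take the total order P < Q < R < S on the vertex set. Then K (dimension 2) consists of the simplices:

  0-simplices (4): P, Q, R, S
  1-simplices (6): PQ, PR, PS, QR, QS, RS
  2-simplices (4): PQR, PQS, PRS, QRS

giving chain groups C_0 ≅ Z^4, C_1 ≅ Z^6, C_2 ≅ Z^4.

The boundary map ∂_1: C_1 → C_0 maps an edge to its endpoints' difference, ∂[p,q] = q − p.
The resulting 4×6 matrix has rank 3, and its Smith normal form has invariant factors (1,1,1).

The boundary map ∂_2: C_2 → C_1 maps a triangle to the signed sum of its edges. For instance
  ∂QRS = RS − QS + QR,
  ∂PQR = QR − PR + PQ.
The resulting 6×4 matrix has rank 3, and its Smith normal form has invariant factors (1,1,1).

From H_k ≅ ker(∂_k) / im(∂_{k+1}) we obtain:

  H_0: rank C_0 − rank ∂_1 = 4 − 3 = 1, and the invariant factors of ∂_1 are all 1, so H_0 = Z.
  H_1: rank ker ∂_1 − rank ∂_2 = (6 − 3) − 3 = 0, and the invariant factors of ∂_2 are all 1, so H_1 = 0.
  H_2: rank ker ∂_2 − rank ∂_3 = (4 − 3) − 0 = 1, and there is no ∂_3, so H_2 = Z.

(K is a triangulation of the 2-sphere S^2.)

H_0 = Z,  H_1 = 0,  H_2 = Z.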